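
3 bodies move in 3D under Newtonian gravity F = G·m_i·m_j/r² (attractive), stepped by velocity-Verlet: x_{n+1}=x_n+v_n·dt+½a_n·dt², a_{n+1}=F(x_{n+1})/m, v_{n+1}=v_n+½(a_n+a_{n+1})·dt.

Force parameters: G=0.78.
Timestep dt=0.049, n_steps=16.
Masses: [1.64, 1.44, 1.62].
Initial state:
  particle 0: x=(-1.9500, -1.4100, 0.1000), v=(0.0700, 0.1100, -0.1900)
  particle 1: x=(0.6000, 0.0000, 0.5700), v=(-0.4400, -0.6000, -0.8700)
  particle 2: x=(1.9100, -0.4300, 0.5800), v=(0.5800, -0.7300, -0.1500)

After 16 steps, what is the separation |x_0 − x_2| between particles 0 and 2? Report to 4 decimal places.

4.0843

step 0: x0=(-1.9500, -1.4100, 0.1000) x1=(0.6000, 0.0000, 0.5700) x2=(1.9100, -0.4300, 0.5800)
step 1: x0=(-1.9463, -1.4045, 0.0907) x1=(0.5790, -0.0297, 0.5273) x2=(1.9377, -0.4656, 0.5726)
step 2: x0=(-1.9422, -1.3988, 0.0815) x1=(0.5592, -0.0601, 0.4847) x2=(1.9639, -0.5008, 0.5652)
step 3: x0=(-1.9377, -1.3930, 0.0724) x1=(0.5403, -0.0910, 0.4421) x2=(1.9887, -0.5357, 0.5577)
step 4: x0=(-1.9326, -1.3869, 0.0633) x1=(0.5224, -0.1226, 0.3995) x2=(2.0123, -0.5702, 0.5500)
step 5: x0=(-1.9271, -1.3806, 0.0543) x1=(0.5053, -0.1546, 0.3570) x2=(2.0346, -0.6046, 0.5423)
step 6: x0=(-1.9210, -1.3742, 0.0454) x1=(0.4890, -0.1872, 0.3145) x2=(2.0557, -0.6386, 0.5344)
step 7: x0=(-1.9145, -1.3675, 0.0365) x1=(0.4733, -0.2202, 0.2722) x2=(2.0757, -0.6724, 0.5263)
step 8: x0=(-1.9074, -1.3606, 0.0277) x1=(0.4583, -0.2538, 0.2300) x2=(2.0947, -0.7060, 0.5181)
step 9: x0=(-1.8998, -1.3536, 0.0189) x1=(0.4438, -0.2877, 0.1880) x2=(2.1125, -0.7394, 0.5097)
step 10: x0=(-1.8917, -1.3464, 0.0102) x1=(0.4299, -0.3222, 0.1461) x2=(2.1294, -0.7725, 0.5011)
step 11: x0=(-1.8829, -1.3389, 0.0015) x1=(0.4164, -0.3570, 0.1043) x2=(2.1453, -0.8055, 0.4923)
step 12: x0=(-1.8737, -1.3313, -0.0072) x1=(0.4033, -0.3923, 0.0627) x2=(2.1603, -0.8383, 0.4834)
step 13: x0=(-1.8638, -1.3235, -0.0158) x1=(0.3906, -0.4280, 0.0213) x2=(2.1743, -0.8710, 0.4742)
step 14: x0=(-1.8533, -1.3155, -0.0244) x1=(0.3782, -0.4640, -0.0199) x2=(2.1875, -0.9035, 0.4649)
step 15: x0=(-1.8422, -1.3073, -0.0329) x1=(0.3661, -0.5005, -0.0608) x2=(2.1997, -0.9358, 0.4553)
step 16: x0=(-1.8305, -1.2989, -0.0415) x1=(0.3542, -0.5373, -0.1016) x2=(2.2112, -0.9680, 0.4455)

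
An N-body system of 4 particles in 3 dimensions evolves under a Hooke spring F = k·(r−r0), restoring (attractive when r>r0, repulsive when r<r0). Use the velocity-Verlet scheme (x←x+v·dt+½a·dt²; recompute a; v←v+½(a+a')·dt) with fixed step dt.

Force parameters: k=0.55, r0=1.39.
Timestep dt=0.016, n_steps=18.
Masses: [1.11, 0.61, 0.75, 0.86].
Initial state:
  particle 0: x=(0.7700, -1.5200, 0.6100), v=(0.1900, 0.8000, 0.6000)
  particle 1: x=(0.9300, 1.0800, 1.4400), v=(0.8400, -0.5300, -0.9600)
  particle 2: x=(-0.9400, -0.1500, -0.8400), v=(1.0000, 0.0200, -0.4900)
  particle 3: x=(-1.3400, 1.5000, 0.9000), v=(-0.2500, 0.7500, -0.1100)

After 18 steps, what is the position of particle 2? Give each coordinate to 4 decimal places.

step 0: x0=(0.7700, -1.5200, 0.6100) x1=(0.9300, 1.0800, 1.4400) x2=(-0.9400, -0.1500, -0.8400) x3=(-1.3400, 1.5000, 0.9000)
step 1: x0=(0.7729, -1.5070, 0.6196) x1=(0.9432, 1.0713, 1.4244) x2=(-0.9238, -0.1496, -0.8476) x3=(-1.3438, 1.5118, 0.8982)
step 2: x0=(0.7756, -1.4934, 0.6292) x1=(0.9559, 1.0622, 1.4084) x2=(-0.9074, -0.1491, -0.8547) x3=(-1.3472, 1.5231, 0.8962)
step 3: x0=(0.7780, -1.4794, 0.6387) x1=(0.9682, 1.0527, 1.3920) x2=(-0.8906, -0.1484, -0.8612) x3=(-1.3502, 1.5339, 0.8942)
step 4: x0=(0.7801, -1.4650, 0.6483) x1=(0.9799, 1.0429, 1.3751) x2=(-0.8735, -0.1476, -0.8673) x3=(-1.3528, 1.5443, 0.8920)
step 5: x0=(0.7820, -1.4500, 0.6578) x1=(0.9911, 1.0326, 1.3578) x2=(-0.8561, -0.1466, -0.8728) x3=(-1.3549, 1.5543, 0.8897)
step 6: x0=(0.7836, -1.4347, 0.6673) x1=(1.0019, 1.0220, 1.3401) x2=(-0.8384, -0.1455, -0.8778) x3=(-1.3567, 1.5637, 0.8873)
step 7: x0=(0.7850, -1.4188, 0.6767) x1=(1.0122, 1.0110, 1.3220) x2=(-0.8205, -0.1442, -0.8823) x3=(-1.3580, 1.5727, 0.8848)
step 8: x0=(0.7861, -1.4025, 0.6861) x1=(1.0219, 0.9997, 1.3035) x2=(-0.8022, -0.1427, -0.8863) x3=(-1.3589, 1.5813, 0.8822)
step 9: x0=(0.7870, -1.3858, 0.6955) x1=(1.0312, 0.9881, 1.2847) x2=(-0.7837, -0.1411, -0.8898) x3=(-1.3593, 1.5893, 0.8794)
step 10: x0=(0.7876, -1.3686, 0.7048) x1=(1.0400, 0.9761, 1.2654) x2=(-0.7649, -0.1394, -0.8928) x3=(-1.3594, 1.5969, 0.8765)
step 11: x0=(0.7880, -1.3510, 0.7141) x1=(1.0483, 0.9638, 1.2458) x2=(-0.7458, -0.1375, -0.8953) x3=(-1.3590, 1.6040, 0.8735)
step 12: x0=(0.7882, -1.3330, 0.7233) x1=(1.0560, 0.9513, 1.2259) x2=(-0.7265, -0.1354, -0.8973) x3=(-1.3581, 1.6106, 0.8704)
step 13: x0=(0.7881, -1.3145, 0.7324) x1=(1.0633, 0.9385, 1.2055) x2=(-0.7070, -0.1332, -0.8987) x3=(-1.3568, 1.6168, 0.8672)
step 14: x0=(0.7877, -1.2957, 0.7416) x1=(1.0701, 0.9253, 1.1849) x2=(-0.6871, -0.1308, -0.8997) x3=(-1.3551, 1.6224, 0.8638)
step 15: x0=(0.7872, -1.2764, 0.7506) x1=(1.0764, 0.9120, 1.1639) x2=(-0.6671, -0.1283, -0.9002) x3=(-1.3529, 1.6276, 0.8603)
step 16: x0=(0.7864, -1.2567, 0.7596) x1=(1.0822, 0.8984, 1.1427) x2=(-0.6468, -0.1256, -0.9002) x3=(-1.3502, 1.6323, 0.8567)
step 17: x0=(0.7853, -1.2367, 0.7685) x1=(1.0875, 0.8845, 1.1211) x2=(-0.6263, -0.1227, -0.8997) x3=(-1.3472, 1.6365, 0.8530)
step 18: x0=(0.7841, -1.2163, 0.7774) x1=(1.0924, 0.8705, 1.0992) x2=(-0.6056, -0.1197, -0.8987) x3=(-1.3436, 1.6403, 0.8491)

(-0.6056, -0.1197, -0.8987)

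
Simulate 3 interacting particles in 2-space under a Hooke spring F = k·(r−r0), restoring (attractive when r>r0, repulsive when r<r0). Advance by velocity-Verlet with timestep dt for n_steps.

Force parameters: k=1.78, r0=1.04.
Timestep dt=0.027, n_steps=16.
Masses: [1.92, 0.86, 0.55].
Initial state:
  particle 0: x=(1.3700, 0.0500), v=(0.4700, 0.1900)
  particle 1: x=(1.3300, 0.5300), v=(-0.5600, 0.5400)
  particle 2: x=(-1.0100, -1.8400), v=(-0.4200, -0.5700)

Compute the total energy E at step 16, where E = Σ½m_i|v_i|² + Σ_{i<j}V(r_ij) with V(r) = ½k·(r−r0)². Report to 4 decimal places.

step 0: x0=(1.3700, 0.0500) x1=(1.3300, 0.5300) x2=(-1.0100, -1.8400)
step 1: x0=(1.3822, 0.0545) x1=(1.3136, 0.5438) x2=(-1.0176, -1.8520)
step 2: x0=(1.3933, 0.0578) x1=(1.2947, 0.5559) x2=(-1.0177, -1.8571)
step 3: x0=(1.4035, 0.0599) x1=(1.2733, 0.5662) x2=(-1.0102, -1.8554)
step 4: x0=(1.4126, 0.0608) x1=(1.2492, 0.5749) x2=(-0.9953, -1.8467)
step 5: x0=(1.4208, 0.0605) x1=(1.2227, 0.5817) x2=(-0.9729, -1.8311)
step 6: x0=(1.4280, 0.0591) x1=(1.1936, 0.5867) x2=(-0.9434, -1.8087)
step 7: x0=(1.4343, 0.0566) x1=(1.1620, 0.5900) x2=(-0.9067, -1.7795)
step 8: x0=(1.4398, 0.0530) x1=(1.1281, 0.5914) x2=(-0.8632, -1.7439)
step 9: x0=(1.4443, 0.0483) x1=(1.0918, 0.5910) x2=(-0.8131, -1.7018)
step 10: x0=(1.4480, 0.0427) x1=(1.0534, 0.5889) x2=(-0.7567, -1.6536)
step 11: x0=(1.4510, 0.0362) x1=(1.0128, 0.5851) x2=(-0.6943, -1.5995)
step 12: x0=(1.4532, 0.0288) x1=(0.9704, 0.5796) x2=(-0.6262, -1.5398)
step 13: x0=(1.4546, 0.0206) x1=(0.9262, 0.5725) x2=(-0.5529, -1.4749)
step 14: x0=(1.4555, 0.0117) x1=(0.8804, 0.5639) x2=(-0.4749, -1.4051)
step 15: x0=(1.4557, 0.0022) x1=(0.8331, 0.5539) x2=(-0.3924, -1.3307)
step 16: x0=(1.4553, -0.0080) x1=(0.7847, 0.5426) x2=(-0.3060, -1.2522)
step 0 velocities: v0=(0.4700, 0.1900) v1=(-0.5600, 0.5400) v2=(-0.4200, -0.5700)
step 0: KE=0.6448, PE=8.5039, E=9.1487
step 16 velocities: v0=(-0.0237, -0.3851) v1=(-1.8140, -0.4423) v2=(3.2641, 2.9737)
step 16: KE=7.0036, PE=2.1362, E=9.1397

9.1397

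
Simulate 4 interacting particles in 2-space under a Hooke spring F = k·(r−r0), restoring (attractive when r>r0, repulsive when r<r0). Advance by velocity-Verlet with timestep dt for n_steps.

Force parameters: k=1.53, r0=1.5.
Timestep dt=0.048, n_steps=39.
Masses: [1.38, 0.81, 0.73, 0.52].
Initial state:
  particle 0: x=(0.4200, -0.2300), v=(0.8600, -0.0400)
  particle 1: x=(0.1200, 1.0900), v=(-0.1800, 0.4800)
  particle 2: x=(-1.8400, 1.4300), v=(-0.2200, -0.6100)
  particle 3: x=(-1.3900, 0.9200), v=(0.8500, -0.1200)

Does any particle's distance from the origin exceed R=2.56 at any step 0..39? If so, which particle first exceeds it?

step 0: x0=(0.4200, -0.2300) x1=(0.1200, 1.0900) x2=(-1.8400, 1.4300) x3=(-1.3900, 0.9200)
step 1: x0=(0.4593, -0.2307) x1=(0.1102, 1.1135) x2=(-1.8482, 1.4001) x3=(-1.3455, 0.9110)
step 2: x0=(0.4945, -0.2288) x1=(0.0983, 1.1378) x2=(-1.8516, 1.3689) x3=(-1.2936, 0.8959)
step 3: x0=(0.5256, -0.2244) x1=(0.0848, 1.1628) x2=(-1.8503, 1.3362) x3=(-1.2348, 0.8751)
step 4: x0=(0.5527, -0.2174) x1=(0.0698, 1.1882) x2=(-1.8442, 1.3019) x3=(-1.1698, 0.8490)
step 5: x0=(0.5757, -0.2079) x1=(0.0540, 1.2141) x2=(-1.8335, 1.2658) x3=(-1.0992, 0.8181)
step 6: x0=(0.5948, -0.1960) x1=(0.0376, 1.2403) x2=(-1.8180, 1.2280) x3=(-1.0241, 0.7827)
step 7: x0=(0.6102, -0.1817) x1=(0.0211, 1.2669) x2=(-1.7979, 1.1884) x3=(-0.9453, 0.7430)
step 8: x0=(0.6220, -0.1654) x1=(0.0049, 1.2941) x2=(-1.7733, 1.1470) x3=(-0.8639, 0.6993)
step 9: x0=(0.6304, -0.1470) x1=(-0.0108, 1.3219) x2=(-1.7441, 1.1038) x3=(-0.7808, 0.6516)
step 10: x0=(0.6359, -0.1268) x1=(-0.0258, 1.3506) x2=(-1.7106, 1.0591) x3=(-0.6967, 0.6002)
step 11: x0=(0.6386, -0.1050) x1=(-0.0401, 1.3802) x2=(-1.6730, 1.0129) x3=(-0.6123, 0.5451)
step 12: x0=(0.6388, -0.0819) x1=(-0.0537, 1.4109) x2=(-1.6314, 0.9652) x3=(-0.5282, 0.4866)
step 13: x0=(0.6371, -0.0575) x1=(-0.0667, 1.4426) x2=(-1.5861, 0.9163) x3=(-0.4450, 0.4252)
step 14: x0=(0.6338, -0.0322) x1=(-0.0792, 1.4752) x2=(-1.5373, 0.8663) x3=(-0.3631, 0.3613)
step 15: x0=(0.6293, -0.0060) x1=(-0.0913, 1.5086) x2=(-1.4854, 0.8153) x3=(-0.2830, 0.2956)
step 16: x0=(0.6241, 0.0208) x1=(-0.1032, 1.5422) x2=(-1.4306, 0.7634) x3=(-0.2056, 0.2287)
step 17: x0=(0.6186, 0.0483) x1=(-0.1148, 1.5759) x2=(-1.3733, 0.7108) x3=(-0.1315, 0.1611)
step 18: x0=(0.6134, 0.0764) x1=(-0.1261, 1.6091) x2=(-1.3137, 0.6576) x3=(-0.0614, 0.0934)
step 19: x0=(0.6087, 0.1053) x1=(-0.1371, 1.6414) x2=(-1.2522, 0.6040) x3=(0.0038, 0.0256)
step 20: x0=(0.6051, 0.1352) x1=(-0.1477, 1.6723) x2=(-1.1892, 0.5502) x3=(0.0637, -0.0426)
step 21: x0=(0.6026, 0.1666) x1=(-0.1579, 1.7012) x2=(-1.1250, 0.4964) x3=(0.1181, -0.1115)
step 22: x0=(0.6013, 0.1998) x1=(-0.1676, 1.7278) x2=(-1.0599, 0.4428) x3=(0.1673, -0.1817)
step 23: x0=(0.6010, 0.2351) x1=(-0.1767, 1.7514) x2=(-0.9943, 0.3896) x3=(0.2121, -0.2534)
step 24: x0=(0.6017, 0.2726) x1=(-0.1852, 1.7715) x2=(-0.9286, 0.3369) x3=(0.2532, -0.3267)
step 25: x0=(0.6031, 0.3123) x1=(-0.1929, 1.7878) x2=(-0.8630, 0.2852) x3=(0.2916, -0.4008)
step 26: x0=(0.6051, 0.3542) x1=(-0.1998, 1.7996) x2=(-0.7980, 0.2344) x3=(0.3279, -0.4751)
step 27: x0=(0.6077, 0.3979) x1=(-0.2058, 1.8066) x2=(-0.7338, 0.1848) x3=(0.3625, -0.5485)
step 28: x0=(0.6108, 0.4432) x1=(-0.2109, 1.8084) x2=(-0.6707, 0.1366) x3=(0.3957, -0.6199)
step 29: x0=(0.6144, 0.4899) x1=(-0.2151, 1.8046) x2=(-0.6090, 0.0898) x3=(0.4278, -0.6883)
step 30: x0=(0.6186, 0.5377) x1=(-0.2181, 1.7950) x2=(-0.5487, 0.0445) x3=(0.4589, -0.7525)
step 31: x0=(0.6234, 0.5862) x1=(-0.2201, 1.7793) x2=(-0.4900, 0.0007) x3=(0.4890, -0.8114)
step 32: x0=(0.6288, 0.6352) x1=(-0.2210, 1.7576) x2=(-0.4330, -0.0415) x3=(0.5181, -0.8643)
step 33: x0=(0.6348, 0.6843) x1=(-0.2209, 1.7296) x2=(-0.3776, -0.0821) x3=(0.5462, -0.9102)
step 34: x0=(0.6416, 0.7332) x1=(-0.2198, 1.6956) x2=(-0.3240, -0.1210) x3=(0.5732, -0.9486)
step 35: x0=(0.6491, 0.7816) x1=(-0.2178, 1.6556) x2=(-0.2720, -0.1581) x3=(0.5993, -0.9787)
step 36: x0=(0.6574, 0.8292) x1=(-0.2151, 1.6098) x2=(-0.2217, -0.1933) x3=(0.6243, -1.0004)
step 37: x0=(0.6666, 0.8757) x1=(-0.2117, 1.5586) x2=(-0.1730, -0.2264) x3=(0.6485, -1.0134)
step 38: x0=(0.6767, 0.9208) x1=(-0.2080, 1.5021) x2=(-0.1259, -0.2575) x3=(0.6718, -1.0176)
step 39: x0=(0.6879, 0.9643) x1=(-0.2042, 1.4407) x2=(-0.0805, -0.2862) x3=(0.6945, -1.0133)

no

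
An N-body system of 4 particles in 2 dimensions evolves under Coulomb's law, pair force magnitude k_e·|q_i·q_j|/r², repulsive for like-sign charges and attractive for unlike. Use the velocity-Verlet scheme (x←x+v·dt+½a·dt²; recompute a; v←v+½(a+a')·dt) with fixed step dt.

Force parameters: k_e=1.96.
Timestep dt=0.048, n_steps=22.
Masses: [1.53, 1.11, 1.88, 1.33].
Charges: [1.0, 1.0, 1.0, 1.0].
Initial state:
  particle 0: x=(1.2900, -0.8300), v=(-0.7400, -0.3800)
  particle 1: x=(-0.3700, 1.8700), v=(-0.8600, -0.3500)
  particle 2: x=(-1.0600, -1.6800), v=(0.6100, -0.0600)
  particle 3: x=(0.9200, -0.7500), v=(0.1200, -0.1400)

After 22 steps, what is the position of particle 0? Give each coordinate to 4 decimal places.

step 0: x0=(1.2900, -0.8300) x1=(-0.3700, 1.8700) x2=(-1.0600, -1.6800) x3=(0.9200, -0.7500)
step 1: x0=(1.2648, -0.8505) x1=(-0.4115, 1.8537) x2=(-1.0311, -1.6831) x3=(0.9146, -0.7542)
step 2: x0=(1.2619, -0.8769) x1=(-0.4533, 1.8386) x2=(-1.0032, -1.6868) x3=(0.8852, -0.7517)
step 3: x0=(1.2773, -0.9094) x1=(-0.4955, 1.8244) x2=(-0.9761, -1.6911) x3=(0.8362, -0.7424)
step 4: x0=(1.3058, -0.9466) x1=(-0.5381, 1.8114) x2=(-0.9500, -1.6959) x3=(0.7739, -0.7277)
step 5: x0=(1.3432, -0.9872) x1=(-0.5811, 1.7994) x2=(-0.9248, -1.7014) x3=(0.7030, -0.7090)
step 6: x0=(1.3868, -1.0304) x1=(-0.6245, 1.7886) x2=(-0.9006, -1.7075) x3=(0.6267, -0.6874)
step 7: x0=(1.4349, -1.0753) x1=(-0.6683, 1.7787) x2=(-0.8774, -1.7144) x3=(0.5471, -0.6636)
step 8: x0=(1.4864, -1.1216) x1=(-0.7126, 1.7700) x2=(-0.8553, -1.7220) x3=(0.4652, -0.6381)
step 9: x0=(1.5407, -1.1689) x1=(-0.7572, 1.7624) x2=(-0.8342, -1.7304) x3=(0.3821, -0.6112)
step 10: x0=(1.5971, -1.2170) x1=(-0.8023, 1.7558) x2=(-0.8141, -1.7397) x3=(0.2982, -0.5830)
step 11: x0=(1.6555, -1.2659) x1=(-0.8478, 1.7504) x2=(-0.7951, -1.7500) x3=(0.2141, -0.5536)
step 12: x0=(1.7154, -1.3152) x1=(-0.8937, 1.7460) x2=(-0.7771, -1.7613) x3=(0.1298, -0.5230)
step 13: x0=(1.7768, -1.3651) x1=(-0.9401, 1.7428) x2=(-0.7600, -1.7737) x3=(0.0457, -0.4912)
step 14: x0=(1.8394, -1.4154) x1=(-0.9870, 1.7407) x2=(-0.7439, -1.7872) x3=(-0.0383, -0.4584)
step 15: x0=(1.9031, -1.4660) x1=(-1.0343, 1.7398) x2=(-0.7285, -1.8019) x3=(-0.1219, -0.4244)
step 16: x0=(1.9679, -1.5170) x1=(-1.0820, 1.7400) x2=(-0.7140, -1.8177) x3=(-0.2053, -0.3892)
step 17: x0=(2.0336, -1.5682) x1=(-1.1303, 1.7414) x2=(-0.7001, -1.8348) x3=(-0.2885, -0.3531)
step 18: x0=(2.1002, -1.6197) x1=(-1.1790, 1.7440) x2=(-0.6867, -1.8531) x3=(-0.3715, -0.3159)
step 19: x0=(2.1676, -1.6715) x1=(-1.2281, 1.7478) x2=(-0.6739, -1.8726) x3=(-0.4543, -0.2778)
step 20: x0=(2.2357, -1.7235) x1=(-1.2778, 1.7528) x2=(-0.6614, -1.8932) x3=(-0.5370, -0.2390)
step 21: x0=(2.3045, -1.7756) x1=(-1.3279, 1.7591) x2=(-0.6492, -1.9148) x3=(-0.6197, -0.1994)
step 22: x0=(2.3740, -1.8280) x1=(-1.3785, 1.7667) x2=(-0.6374, -1.9374) x3=(-0.7024, -0.1593)

(2.3740, -1.8280)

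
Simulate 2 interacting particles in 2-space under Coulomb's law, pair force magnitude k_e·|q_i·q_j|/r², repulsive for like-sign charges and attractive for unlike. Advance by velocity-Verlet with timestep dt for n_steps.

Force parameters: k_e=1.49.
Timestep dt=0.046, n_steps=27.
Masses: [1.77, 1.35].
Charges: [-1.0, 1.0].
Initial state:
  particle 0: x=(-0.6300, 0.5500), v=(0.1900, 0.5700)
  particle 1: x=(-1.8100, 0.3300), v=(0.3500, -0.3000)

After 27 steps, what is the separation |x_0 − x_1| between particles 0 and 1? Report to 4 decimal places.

step 0: x0=(-0.6300, 0.5500) x1=(-1.8100, 0.3300)
step 1: x0=(-0.6219, 0.5761) x1=(-1.7931, 0.3163)
step 2: x0=(-0.6149, 0.6019) x1=(-1.7746, 0.3030)
step 3: x0=(-0.6092, 0.6275) x1=(-1.7546, 0.2902)
step 4: x0=(-0.6047, 0.6526) x1=(-1.7329, 0.2777)
step 5: x0=(-0.6014, 0.6774) x1=(-1.7097, 0.2658)
step 6: x0=(-0.5992, 0.7018) x1=(-1.6850, 0.2545)
step 7: x0=(-0.5983, 0.7256) x1=(-1.6586, 0.2438)
step 8: x0=(-0.5986, 0.7489) x1=(-1.6307, 0.2338)
step 9: x0=(-0.6000, 0.7716) x1=(-1.6013, 0.2246)
step 10: x0=(-0.6027, 0.7937) x1=(-1.5702, 0.2163)
step 11: x0=(-0.6065, 0.8150) x1=(-1.5376, 0.2089)
step 12: x0=(-0.6116, 0.8355) x1=(-1.5034, 0.2026)
step 13: x0=(-0.6179, 0.8552) x1=(-1.4676, 0.1974)
step 14: x0=(-0.6254, 0.8739) x1=(-1.4302, 0.1934)
step 15: x0=(-0.6341, 0.8916) x1=(-1.3912, 0.1907)
step 16: x0=(-0.6441, 0.9082) x1=(-1.3506, 0.1896)
step 17: x0=(-0.6553, 0.9235) x1=(-1.3084, 0.1901)
step 18: x0=(-0.6677, 0.9374) x1=(-1.2645, 0.1924)
step 19: x0=(-0.6813, 0.9498) x1=(-1.2191, 0.1967)
step 20: x0=(-0.6962, 0.9605) x1=(-1.1721, 0.2033)
step 21: x0=(-0.7122, 0.9694) x1=(-1.1235, 0.2123)
step 22: x0=(-0.7294, 0.9761) x1=(-1.0734, 0.2240)
step 23: x0=(-0.7476, 0.9804) x1=(-1.0219, 0.2389)
step 24: x0=(-0.7669, 0.9821) x1=(-0.9691, 0.2573)
step 25: x0=(-0.7870, 0.9808) x1=(-0.9152, 0.2796)
step 26: x0=(-0.8077, 0.9760) x1=(-0.8605, 0.3065)
step 27: x0=(-0.8287, 0.9672) x1=(-0.8053, 0.3386)

0.6291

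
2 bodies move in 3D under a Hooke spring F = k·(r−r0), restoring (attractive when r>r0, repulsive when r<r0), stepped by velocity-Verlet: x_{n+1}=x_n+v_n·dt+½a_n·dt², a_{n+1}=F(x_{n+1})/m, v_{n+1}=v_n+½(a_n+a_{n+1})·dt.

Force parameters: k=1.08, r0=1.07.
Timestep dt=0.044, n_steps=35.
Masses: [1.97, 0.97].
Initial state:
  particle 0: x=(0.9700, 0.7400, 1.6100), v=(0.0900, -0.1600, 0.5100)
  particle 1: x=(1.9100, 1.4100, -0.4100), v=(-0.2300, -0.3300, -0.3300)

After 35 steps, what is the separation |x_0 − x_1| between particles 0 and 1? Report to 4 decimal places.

1.2170

step 0: x0=(0.9700, 0.7400, 1.6100) x1=(1.9100, 1.4100, -0.4100)
step 1: x0=(0.9742, 0.7332, 1.6319) x1=(1.8993, 1.3951, -0.4233)
step 2: x0=(0.9790, 0.7267, 1.6525) x1=(1.8876, 1.3794, -0.4343)
step 3: x0=(0.9843, 0.7206, 1.6720) x1=(1.8748, 1.3629, -0.4427)
step 4: x0=(0.9901, 0.7149, 1.6902) x1=(1.8609, 1.3457, -0.4487)
step 5: x0=(0.9964, 0.7096, 1.7072) x1=(1.8459, 1.3278, -0.4521)
step 6: x0=(1.0032, 0.7046, 1.7229) x1=(1.8300, 1.3090, -0.4529)
step 7: x0=(1.0106, 0.7000, 1.7373) x1=(1.8131, 1.2896, -0.4511)
step 8: x0=(1.0183, 0.6957, 1.7504) x1=(1.7952, 1.2695, -0.4468)
step 9: x0=(1.0266, 0.6917, 1.7623) x1=(1.7764, 1.2486, -0.4397)
step 10: x0=(1.0353, 0.6881, 1.7728) x1=(1.7567, 1.2271, -0.4301)
step 11: x0=(1.0444, 0.6848, 1.7821) x1=(1.7361, 1.2050, -0.4178)
step 12: x0=(1.0539, 0.6819, 1.7900) x1=(1.7147, 1.1823, -0.4030)
step 13: x0=(1.0638, 0.6792, 1.7967) x1=(1.6926, 1.1589, -0.3856)
step 14: x0=(1.0740, 0.6767, 1.8022) x1=(1.6697, 1.1351, -0.3656)
step 15: x0=(1.0846, 0.6746, 1.8064) x1=(1.6461, 1.1106, -0.3431)
step 16: x0=(1.0955, 0.6726, 1.8095) x1=(1.6219, 1.0857, -0.3182)
step 17: x0=(1.1067, 0.6709, 1.8113) x1=(1.5971, 1.0604, -0.2910)
step 18: x0=(1.1181, 0.6694, 1.8120) x1=(1.5718, 1.0346, -0.2614)
step 19: x0=(1.1298, 0.6682, 1.8116) x1=(1.5459, 1.0084, -0.2295)
step 20: x0=(1.1417, 0.6670, 1.8102) x1=(1.5197, 0.9818, -0.1955)
step 21: x0=(1.1538, 0.6661, 1.8077) x1=(1.4930, 0.9549, -0.1594)
step 22: x0=(1.1661, 0.6653, 1.8042) x1=(1.4660, 0.9277, -0.1213)
step 23: x0=(1.1785, 0.6646, 1.7998) x1=(1.4387, 0.9003, -0.0813)
step 24: x0=(1.1911, 0.6640, 1.7946) x1=(1.4111, 0.8726, -0.0395)
step 25: x0=(1.2037, 0.6636, 1.7885) x1=(1.3834, 0.8448, 0.0039)
step 26: x0=(1.2164, 0.6632, 1.7816) x1=(1.3555, 0.8168, 0.0489)
step 27: x0=(1.2292, 0.6628, 1.7740) x1=(1.3274, 0.7886, 0.0954)
step 28: x0=(1.2420, 0.6625, 1.7658) x1=(1.2993, 0.7604, 0.1432)
step 29: x0=(1.2549, 0.6623, 1.7569) x1=(1.2712, 0.7321, 0.1922)
step 30: x0=(1.2677, 0.6621, 1.7476) x1=(1.2430, 0.7037, 0.2422)
step 31: x0=(1.2805, 0.6619, 1.7378) x1=(1.2149, 0.6754, 0.2932)
step 32: x0=(1.2934, 0.6616, 1.7275) x1=(1.1868, 0.6470, 0.3450)
step 33: x0=(1.3062, 0.6614, 1.7170) x1=(1.1587, 0.6186, 0.3975)
step 34: x0=(1.3189, 0.6612, 1.7062) x1=(1.1307, 0.5902, 0.4505)
step 35: x0=(1.3316, 0.6610, 1.6951) x1=(1.1028, 0.5619, 0.5040)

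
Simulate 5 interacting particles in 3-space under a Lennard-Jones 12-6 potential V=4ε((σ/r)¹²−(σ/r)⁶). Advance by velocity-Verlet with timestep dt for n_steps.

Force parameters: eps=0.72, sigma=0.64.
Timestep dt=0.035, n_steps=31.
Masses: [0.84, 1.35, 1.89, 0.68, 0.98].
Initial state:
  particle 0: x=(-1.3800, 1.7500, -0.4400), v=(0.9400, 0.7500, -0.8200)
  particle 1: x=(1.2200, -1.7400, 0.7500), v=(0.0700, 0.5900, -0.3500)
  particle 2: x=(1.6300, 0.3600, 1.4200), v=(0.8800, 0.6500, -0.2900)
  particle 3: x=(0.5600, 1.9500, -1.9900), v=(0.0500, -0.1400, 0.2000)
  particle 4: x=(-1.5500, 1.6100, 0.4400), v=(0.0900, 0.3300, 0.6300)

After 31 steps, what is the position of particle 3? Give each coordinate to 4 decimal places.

step 0: x0=(-1.3800, 1.7500, -0.4400) x1=(1.2200, -1.7400, 0.7500) x2=(1.6300, 0.3600, 1.4200) x3=(0.5600, 1.9500, -1.9900) x4=(-1.5500, 1.6100, 0.4400)
step 1: x0=(-1.3473, 1.7761, -0.4674) x1=(1.2225, -1.7193, 0.7378) x2=(1.6608, 0.3827, 1.4098) x3=(0.5617, 1.9451, -1.9830) x4=(-1.5466, 1.6217, 0.4610)
step 2: x0=(-1.3151, 1.8018, -0.4931) x1=(1.2249, -1.6987, 0.7255) x2=(1.6916, 0.4055, 1.3997) x3=(0.5635, 1.9402, -1.9760) x4=(-1.5430, 1.6337, 0.4804)
step 3: x0=(-1.2831, 1.8273, -0.5174) x1=(1.2274, -1.6780, 0.7133) x2=(1.7224, 0.4282, 1.3895) x3=(0.5652, 1.9353, -1.9690) x4=(-1.5390, 1.6459, 0.4987)
step 4: x0=(-1.2514, 1.8527, -0.5408) x1=(1.2298, -1.6574, 0.7010) x2=(1.7532, 0.4510, 1.3794) x3=(0.5670, 1.9304, -1.9620) x4=(-1.5348, 1.6582, 0.5162)
step 5: x0=(-1.2198, 1.8779, -0.5634) x1=(1.2323, -1.6367, 0.6888) x2=(1.7840, 0.4737, 1.3692) x3=(0.5687, 1.9255, -1.9550) x4=(-1.5305, 1.6706, 0.5330)
step 6: x0=(-1.1885, 1.9030, -0.5855) x1=(1.2347, -1.6160, 0.6765) x2=(1.8148, 0.4965, 1.3591) x3=(0.5704, 1.9206, -1.9479) x4=(-1.5260, 1.6832, 0.5493)
step 7: x0=(-1.1572, 1.9280, -0.6071) x1=(1.2372, -1.5954, 0.6643) x2=(1.8456, 0.5192, 1.3489) x3=(0.5721, 1.9157, -1.9409) x4=(-1.5214, 1.6958, 0.5653)
step 8: x0=(-1.1260, 1.9530, -0.6285) x1=(1.2396, -1.5747, 0.6520) x2=(1.8764, 0.5419, 1.3388) x3=(0.5739, 1.9108, -1.9339) x4=(-1.5168, 1.7084, 0.5811)
step 9: x0=(-1.0949, 1.9779, -0.6495) x1=(1.2421, -1.5540, 0.6398) x2=(1.9072, 0.5647, 1.3286) x3=(0.5756, 1.9059, -1.9268) x4=(-1.5120, 1.7211, 0.5965)
step 10: x0=(-1.0639, 2.0028, -0.6704) x1=(1.2445, -1.5333, 0.6276) x2=(1.9380, 0.5874, 1.3185) x3=(0.5773, 1.9010, -1.9198) x4=(-1.5072, 1.7338, 0.6119)
step 11: x0=(-1.0329, 2.0276, -0.6911) x1=(1.2470, -1.5127, 0.6153) x2=(1.9688, 0.6101, 1.3083) x3=(0.5789, 1.8961, -1.9127) x4=(-1.5024, 1.7466, 0.6270)
step 12: x0=(-1.0020, 2.0524, -0.7117) x1=(1.2495, -1.4920, 0.6031) x2=(1.9995, 0.6328, 1.2981) x3=(0.5806, 1.8912, -1.9057) x4=(-1.4975, 1.7594, 0.6421)
step 13: x0=(-0.9711, 2.0772, -0.7322) x1=(1.2519, -1.4713, 0.5908) x2=(2.0303, 0.6556, 1.2880) x3=(0.5823, 1.8863, -1.8986) x4=(-1.4926, 1.7722, 0.6571)
step 14: x0=(-0.9402, 2.1019, -0.7527) x1=(1.2544, -1.4506, 0.5786) x2=(2.0611, 0.6783, 1.2778) x3=(0.5839, 1.8814, -1.8915) x4=(-1.4876, 1.7850, 0.6720)
step 15: x0=(-0.9093, 2.1267, -0.7730) x1=(1.2568, -1.4299, 0.5664) x2=(2.0919, 0.7010, 1.2677) x3=(0.5855, 1.8765, -1.8844) x4=(-1.4827, 1.7979, 0.6868)
step 16: x0=(-0.8784, 2.1514, -0.7934) x1=(1.2593, -1.4092, 0.5541) x2=(2.1227, 0.7237, 1.2575) x3=(0.5871, 1.8716, -1.8773) x4=(-1.4777, 1.8107, 0.7016)
step 17: x0=(-0.8475, 2.1761, -0.8136) x1=(1.2618, -1.3885, 0.5419) x2=(2.1535, 0.7465, 1.2473) x3=(0.5887, 1.8667, -1.8701) x4=(-1.4727, 1.8236, 0.7164)
step 18: x0=(-0.8167, 2.2008, -0.8339) x1=(1.2642, -1.3678, 0.5297) x2=(2.1843, 0.7692, 1.2372) x3=(0.5903, 1.8618, -1.8630) x4=(-1.4677, 1.8364, 0.7311)
step 19: x0=(-0.7858, 2.2255, -0.8542) x1=(1.2667, -1.3471, 0.5174) x2=(2.2151, 0.7919, 1.2270) x3=(0.5918, 1.8570, -1.8558) x4=(-1.4626, 1.8493, 0.7458)
step 20: x0=(-0.7548, 2.2502, -0.8744) x1=(1.2691, -1.3264, 0.5052) x2=(2.2459, 0.8146, 1.2168) x3=(0.5933, 1.8521, -1.8486) x4=(-1.4576, 1.8622, 0.7604)
step 21: x0=(-0.7239, 2.2748, -0.8946) x1=(1.2716, -1.3057, 0.4929) x2=(2.2766, 0.8373, 1.2067) x3=(0.5947, 1.8472, -1.8414) x4=(-1.4525, 1.8751, 0.7751)
step 22: x0=(-0.6929, 2.2995, -0.9149) x1=(1.2741, -1.2850, 0.4807) x2=(2.3074, 0.8600, 1.1965) x3=(0.5961, 1.8424, -1.8341) x4=(-1.4475, 1.8879, 0.7897)
step 23: x0=(-0.6620, 2.3241, -0.9351) x1=(1.2765, -1.2643, 0.4685) x2=(2.3382, 0.8827, 1.1863) x3=(0.5975, 1.8376, -1.8268) x4=(-1.4424, 1.9008, 0.8043)
step 24: x0=(-0.6309, 2.3487, -0.9554) x1=(1.2790, -1.2436, 0.4563) x2=(2.3690, 0.9054, 1.1762) x3=(0.5988, 1.8328, -1.8194) x4=(-1.4373, 1.9137, 0.8189)
step 25: x0=(-0.5998, 2.3733, -0.9757) x1=(1.2815, -1.2229, 0.4440) x2=(2.3998, 0.9282, 1.1660) x3=(0.6000, 1.8280, -1.8121) x4=(-1.4322, 1.9266, 0.8335)
step 26: x0=(-0.5687, 2.3978, -0.9961) x1=(1.2840, -1.2021, 0.4318) x2=(2.4306, 0.9509, 1.1558) x3=(0.6012, 1.8232, -1.8046) x4=(-1.4272, 1.9395, 0.8481)
step 27: x0=(-0.5375, 2.4223, -1.0164) x1=(1.2864, -1.1814, 0.4196) x2=(2.4613, 0.9736, 1.1457) x3=(0.6022, 1.8185, -1.7971) x4=(-1.4221, 1.9524, 0.8626)
step 28: x0=(-0.5062, 2.4468, -1.0368) x1=(1.2889, -1.1607, 0.4073) x2=(2.4921, 0.9963, 1.1355) x3=(0.6032, 1.8139, -1.7896) x4=(-1.4170, 1.9653, 0.8772)
step 29: x0=(-0.4749, 2.4712, -1.0573) x1=(1.2914, -1.1400, 0.3951) x2=(2.5229, 1.0190, 1.1253) x3=(0.6041, 1.8093, -1.7819) x4=(-1.4119, 1.9782, 0.8917)
step 30: x0=(-0.4435, 2.4956, -1.0778) x1=(1.2938, -1.1193, 0.3829) x2=(2.5537, 1.0417, 1.1152) x3=(0.6049, 1.8048, -1.7742) x4=(-1.4068, 1.9911, 0.9063)
step 31: x0=(-0.4119, 2.5199, -1.0984) x1=(1.2963, -1.0986, 0.3706) x2=(2.5845, 1.0644, 1.1050) x3=(0.6055, 1.8003, -1.7664) x4=(-1.4017, 2.0040, 0.9208)

(0.6055, 1.8003, -1.7664)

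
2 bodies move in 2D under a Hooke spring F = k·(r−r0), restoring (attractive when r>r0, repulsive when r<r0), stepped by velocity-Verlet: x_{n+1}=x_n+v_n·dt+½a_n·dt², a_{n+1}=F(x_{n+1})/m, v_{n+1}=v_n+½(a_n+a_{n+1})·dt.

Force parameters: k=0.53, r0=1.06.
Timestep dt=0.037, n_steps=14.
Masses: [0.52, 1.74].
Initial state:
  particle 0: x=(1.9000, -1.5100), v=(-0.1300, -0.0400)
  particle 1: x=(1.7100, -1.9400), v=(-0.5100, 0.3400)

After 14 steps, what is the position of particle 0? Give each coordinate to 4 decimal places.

step 0: x0=(1.9000, -1.5100) x1=(1.7100, -1.9400)
step 1: x0=(1.8954, -1.5111) x1=(1.6911, -1.9275)
step 2: x0=(1.8911, -1.5115) x1=(1.6721, -1.9153)
step 3: x0=(1.8872, -1.5111) x1=(1.6529, -1.9033)
step 4: x0=(1.8838, -1.5100) x1=(1.6336, -1.8915)
step 5: x0=(1.8808, -1.5082) x1=(1.6142, -1.8799)
step 6: x0=(1.8783, -1.5057) x1=(1.5946, -1.8685)
step 7: x0=(1.8763, -1.5025) x1=(1.5749, -1.8573)
step 8: x0=(1.8749, -1.4987) x1=(1.5551, -1.8463)
step 9: x0=(1.8740, -1.4944) x1=(1.5350, -1.8354)
step 10: x0=(1.8737, -1.4894) x1=(1.5148, -1.8248)
step 11: x0=(1.8739, -1.4839) x1=(1.4944, -1.8143)
step 12: x0=(1.8748, -1.4779) x1=(1.4739, -1.8039)
step 13: x0=(1.8762, -1.4714) x1=(1.4531, -1.7937)
step 14: x0=(1.8782, -1.4645) x1=(1.4322, -1.7837)

(1.8782, -1.4645)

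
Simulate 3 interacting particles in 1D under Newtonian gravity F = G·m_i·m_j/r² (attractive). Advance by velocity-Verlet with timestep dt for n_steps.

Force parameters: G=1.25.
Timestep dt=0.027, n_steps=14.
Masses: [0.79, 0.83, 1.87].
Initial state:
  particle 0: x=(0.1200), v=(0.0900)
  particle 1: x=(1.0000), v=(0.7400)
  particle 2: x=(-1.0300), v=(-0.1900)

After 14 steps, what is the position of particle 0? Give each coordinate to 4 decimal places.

step 0: x0=(0.1200) x1=(1.0000) x2=(-1.0300)
step 1: x0=(0.1223) x1=(1.0193) x2=(-1.0348)
step 2: x0=(0.1242) x1=(1.0373) x2=(-1.0388)
step 3: x0=(0.1258) x1=(1.0541) x2=(-1.0422)
step 4: x0=(0.1270) x1=(1.0696) x2=(-1.0448)
step 5: x0=(0.1278) x1=(1.0839) x2=(-1.0467)
step 6: x0=(0.1283) x1=(1.0971) x2=(-1.0480)
step 7: x0=(0.1283) x1=(1.1091) x2=(-1.0486)
step 8: x0=(0.1278) x1=(1.1201) x2=(-1.0485)
step 9: x0=(0.1269) x1=(1.1299) x2=(-1.0477)
step 10: x0=(0.1255) x1=(1.1386) x2=(-1.0462)
step 11: x0=(0.1236) x1=(1.1463) x2=(-1.0441)
step 12: x0=(0.1212) x1=(1.1530) x2=(-1.0412)
step 13: x0=(0.1182) x1=(1.1586) x2=(-1.0377)
step 14: x0=(0.1146) x1=(1.1632) x2=(-1.0335)

(0.1146)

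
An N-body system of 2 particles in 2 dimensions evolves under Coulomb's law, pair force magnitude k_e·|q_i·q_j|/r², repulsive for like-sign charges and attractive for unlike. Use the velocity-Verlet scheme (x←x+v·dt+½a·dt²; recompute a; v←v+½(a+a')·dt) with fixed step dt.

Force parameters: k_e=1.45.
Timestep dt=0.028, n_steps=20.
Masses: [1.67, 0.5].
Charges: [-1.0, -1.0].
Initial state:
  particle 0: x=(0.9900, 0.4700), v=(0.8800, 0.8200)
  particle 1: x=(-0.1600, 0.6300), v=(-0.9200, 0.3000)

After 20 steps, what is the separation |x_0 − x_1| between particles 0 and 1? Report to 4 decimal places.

2.4331

step 0: x0=(0.9900, 0.4700) x1=(-0.1600, 0.6300)
step 1: x0=(1.0149, 0.4929) x1=(-0.1866, 0.6385)
step 2: x0=(1.0402, 0.5158) x1=(-0.2147, 0.6472)
step 3: x0=(1.0660, 0.5386) x1=(-0.2443, 0.6561)
step 4: x0=(1.0922, 0.5614) x1=(-0.2752, 0.6650)
step 5: x0=(1.1187, 0.5842) x1=(-0.3072, 0.6741)
step 6: x0=(1.1456, 0.6069) x1=(-0.3404, 0.6832)
step 7: x0=(1.1727, 0.6296) x1=(-0.3746, 0.6924)
step 8: x0=(1.2002, 0.6524) x1=(-0.4098, 0.7016)
step 9: x0=(1.2279, 0.6751) x1=(-0.4458, 0.7109)
step 10: x0=(1.2559, 0.6978) x1=(-0.4826, 0.7201)
step 11: x0=(1.2841, 0.7205) x1=(-0.5202, 0.7294)
step 12: x0=(1.3124, 0.7432) x1=(-0.5585, 0.7387)
step 13: x0=(1.3410, 0.7659) x1=(-0.5975, 0.7480)
step 14: x0=(1.3698, 0.7886) x1=(-0.6370, 0.7573)
step 15: x0=(1.3987, 0.8113) x1=(-0.6771, 0.7665)
step 16: x0=(1.4278, 0.8340) x1=(-0.7178, 0.7758)
step 17: x0=(1.4571, 0.8567) x1=(-0.7589, 0.7850)
step 18: x0=(1.4865, 0.8794) x1=(-0.8005, 0.7942)
step 19: x0=(1.5160, 0.9021) x1=(-0.8425, 0.8034)
step 20: x0=(1.5456, 0.9248) x1=(-0.8850, 0.8126)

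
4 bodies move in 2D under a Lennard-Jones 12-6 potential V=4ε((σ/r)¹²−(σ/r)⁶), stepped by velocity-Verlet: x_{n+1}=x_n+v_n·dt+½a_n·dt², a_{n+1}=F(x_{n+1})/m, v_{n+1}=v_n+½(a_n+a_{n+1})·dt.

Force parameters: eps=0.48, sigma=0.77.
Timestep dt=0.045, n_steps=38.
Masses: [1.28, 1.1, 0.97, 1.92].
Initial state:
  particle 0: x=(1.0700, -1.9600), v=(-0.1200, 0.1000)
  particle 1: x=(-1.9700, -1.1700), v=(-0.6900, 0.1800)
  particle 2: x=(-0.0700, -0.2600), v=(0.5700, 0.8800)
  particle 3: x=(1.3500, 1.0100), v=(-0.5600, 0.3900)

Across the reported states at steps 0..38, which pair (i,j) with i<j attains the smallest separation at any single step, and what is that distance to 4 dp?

pair (2,3), distance 0.7570

step 0: x0=(1.0700, -1.9600) x1=(-1.9700, -1.1700) x2=(-0.0700, -0.2600) x3=(1.3500, 1.0100)
step 1: x0=(1.0646, -1.9555) x1=(-2.0010, -1.1619) x2=(-0.0443, -0.2204) x3=(1.3248, 1.0275)
step 2: x0=(1.0592, -1.9510) x1=(-2.0321, -1.1538) x2=(-0.0186, -0.1808) x3=(1.2996, 1.0451)
step 3: x0=(1.0537, -1.9464) x1=(-2.0631, -1.1457) x2=(0.0072, -0.1412) x3=(1.2743, 1.0625)
step 4: x0=(1.0483, -1.9418) x1=(-2.0941, -1.1375) x2=(0.0330, -0.1015) x3=(1.2490, 1.0800)
step 5: x0=(1.0428, -1.9372) x1=(-2.1250, -1.1294) x2=(0.0589, -0.0618) x3=(1.2236, 1.0974)
step 6: x0=(1.0374, -1.9326) x1=(-2.1560, -1.1213) x2=(0.0850, -0.0220) x3=(1.1982, 1.1148)
step 7: x0=(1.0319, -1.9280) x1=(-2.1870, -1.1131) x2=(0.1112, 0.0179) x3=(1.1728, 1.1320)
step 8: x0=(1.0264, -1.9233) x1=(-2.2179, -1.1050) x2=(0.1375, 0.0580) x3=(1.1472, 1.1492)
step 9: x0=(1.0209, -1.9187) x1=(-2.2489, -1.0969) x2=(0.1641, 0.0982) x3=(1.1216, 1.1663)
step 10: x0=(1.0154, -1.9140) x1=(-2.2798, -1.0887) x2=(0.1909, 0.1388) x3=(1.0958, 1.1833)
step 11: x0=(1.0099, -1.9093) x1=(-2.3108, -1.0806) x2=(0.2180, 0.1796) x3=(1.0698, 1.2000)
step 12: x0=(1.0044, -1.9046) x1=(-2.3417, -1.0724) x2=(0.2456, 0.2210) x3=(1.0437, 1.2165)
step 13: x0=(0.9989, -1.8998) x1=(-2.3726, -1.0643) x2=(0.2736, 0.2629) x3=(1.0173, 1.2327)
step 14: x0=(0.9934, -1.8951) x1=(-2.4036, -1.0561) x2=(0.3024, 0.3057) x3=(0.9905, 1.2484)
step 15: x0=(0.9878, -1.8903) x1=(-2.4345, -1.0480) x2=(0.3319, 0.3497) x3=(0.9634, 1.2636)
step 16: x0=(0.9823, -1.8856) x1=(-2.4654, -1.0398) x2=(0.3626, 0.3951) x3=(0.9357, 1.2780)
step 17: x0=(0.9768, -1.8808) x1=(-2.4963, -1.0317) x2=(0.3945, 0.4426) x3=(0.9073, 1.2913)
step 18: x0=(0.9712, -1.8760) x1=(-2.5273, -1.0235) x2=(0.4280, 0.4926) x3=(0.8782, 1.3034)
step 19: x0=(0.9657, -1.8712) x1=(-2.5582, -1.0154) x2=(0.4629, 0.5452) x3=(0.8483, 1.3142)
step 20: x0=(0.9602, -1.8664) x1=(-2.5891, -1.0072) x2=(0.4977, 0.5974) x3=(0.8185, 1.3251)
step 21: x0=(0.9546, -1.8616) x1=(-2.6200, -0.9991) x2=(0.5259, 0.6348) x3=(0.7920, 1.3435)
step 22: x0=(0.9491, -1.8568) x1=(-2.6509, -0.9909) x2=(0.5391, 0.6323) x3=(0.7731, 1.3822)
step 23: x0=(0.9436, -1.8520) x1=(-2.6819, -0.9828) x2=(0.5461, 0.6097) x3=(0.7574, 1.4309)
step 24: x0=(0.9380, -1.8472) x1=(-2.7128, -0.9746) x2=(0.5526, 0.5852) x3=(0.7419, 1.4806)
step 25: x0=(0.9325, -1.8423) x1=(-2.7437, -0.9665) x2=(0.5596, 0.5633) x3=(0.7261, 1.5289)
step 26: x0=(0.9269, -1.8375) x1=(-2.7746, -0.9583) x2=(0.5672, 0.5444) x3=(0.7101, 1.5757)
step 27: x0=(0.9214, -1.8326) x1=(-2.8055, -0.9502) x2=(0.5751, 0.5281) x3=(0.6938, 1.6213)
step 28: x0=(0.9158, -1.8278) x1=(-2.8364, -0.9420) x2=(0.5832, 0.5137) x3=(0.6775, 1.6659)
step 29: x0=(0.9103, -1.8229) x1=(-2.8673, -0.9338) x2=(0.5915, 0.5008) x3=(0.6611, 1.7097)
step 30: x0=(0.9047, -1.8180) x1=(-2.8982, -0.9257) x2=(0.5998, 0.4890) x3=(0.6447, 1.7529)
step 31: x0=(0.8992, -1.8131) x1=(-2.9292, -0.9175) x2=(0.6081, 0.4781) x3=(0.6282, 1.7957)
step 32: x0=(0.8936, -1.8082) x1=(-2.9601, -0.9094) x2=(0.6165, 0.4678) x3=(0.6118, 1.8381)
step 33: x0=(0.8881, -1.8033) x1=(-2.9910, -0.9012) x2=(0.6249, 0.4580) x3=(0.5954, 1.8803)
step 34: x0=(0.8825, -1.7984) x1=(-3.0219, -0.8931) x2=(0.6332, 0.4486) x3=(0.5789, 1.9223)
step 35: x0=(0.8769, -1.7934) x1=(-3.0528, -0.8849) x2=(0.6416, 0.4395) x3=(0.5625, 1.9641)
step 36: x0=(0.8714, -1.7885) x1=(-3.0837, -0.8768) x2=(0.6499, 0.4307) x3=(0.5461, 2.0058)
step 37: x0=(0.8658, -1.7835) x1=(-3.1146, -0.8686) x2=(0.6582, 0.4220) x3=(0.5296, 2.0474)
step 38: x0=(0.8603, -1.7785) x1=(-3.1455, -0.8605) x2=(0.6665, 0.4135) x3=(0.5132, 2.0889)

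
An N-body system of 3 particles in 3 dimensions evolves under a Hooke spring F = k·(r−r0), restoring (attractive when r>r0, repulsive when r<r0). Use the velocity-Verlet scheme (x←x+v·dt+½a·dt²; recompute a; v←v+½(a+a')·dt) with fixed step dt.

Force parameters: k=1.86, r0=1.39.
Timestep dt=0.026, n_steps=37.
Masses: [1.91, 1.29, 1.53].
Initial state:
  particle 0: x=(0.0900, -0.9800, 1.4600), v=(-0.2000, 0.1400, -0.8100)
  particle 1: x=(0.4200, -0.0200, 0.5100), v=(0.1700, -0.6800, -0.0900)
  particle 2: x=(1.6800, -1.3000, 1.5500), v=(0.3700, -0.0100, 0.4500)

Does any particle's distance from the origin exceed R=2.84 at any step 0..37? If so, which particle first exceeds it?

step 0: x0=(0.0900, -0.9800, 1.4600) x1=(0.4200, -0.0200, 0.5100) x2=(1.6800, -1.3000, 1.5500)
step 1: x0=(0.0849, -0.9764, 1.4389) x1=(0.4246, -0.0379, 0.5078) x2=(1.6894, -1.3001, 1.5616)
step 2: x0=(0.0799, -0.9728, 1.4179) x1=(0.4297, -0.0562, 0.5060) x2=(1.6982, -1.2998, 1.5728)
step 3: x0=(0.0751, -0.9693, 1.3969) x1=(0.4351, -0.0748, 0.5044) x2=(1.7064, -1.2991, 1.5837)
step 4: x0=(0.0705, -0.9658, 1.3760) x1=(0.4410, -0.0938, 0.5032) x2=(1.7141, -1.2980, 1.5944)
step 5: x0=(0.0660, -0.9625, 1.3551) x1=(0.4473, -0.1131, 0.5022) x2=(1.7212, -1.2965, 1.6047)
step 6: x0=(0.0617, -0.9592, 1.3343) x1=(0.4541, -0.1327, 0.5015) x2=(1.7277, -1.2947, 1.6146)
step 7: x0=(0.0576, -0.9560, 1.3137) x1=(0.4613, -0.1525, 0.5011) x2=(1.7336, -1.2926, 1.6243)
step 8: x0=(0.0537, -0.9530, 1.2931) x1=(0.4689, -0.1726, 0.5009) x2=(1.7389, -1.2900, 1.6336)
step 9: x0=(0.0500, -0.9501, 1.2727) x1=(0.4771, -0.1929, 0.5009) x2=(1.7436, -1.2872, 1.6425)
step 10: x0=(0.0464, -0.9473, 1.2524) x1=(0.4856, -0.2134, 0.5011) x2=(1.7476, -1.2839, 1.6511)
step 11: x0=(0.0430, -0.9447, 1.2323) x1=(0.4947, -0.2341, 0.5014) x2=(1.7511, -1.2804, 1.6593)
step 12: x0=(0.0398, -0.9423, 1.2124) x1=(0.5043, -0.2549, 0.5020) x2=(1.7539, -1.2765, 1.6671)
step 13: x0=(0.0368, -0.9400, 1.1927) x1=(0.5143, -0.2758, 0.5027) x2=(1.7560, -1.2723, 1.6746)
step 14: x0=(0.0340, -0.9379, 1.1731) x1=(0.5248, -0.2969, 0.5036) x2=(1.7575, -1.2678, 1.6816)
step 15: x0=(0.0313, -0.9360, 1.1538) x1=(0.5359, -0.3180, 0.5045) x2=(1.7584, -1.2630, 1.6883)
step 16: x0=(0.0287, -0.9343, 1.1348) x1=(0.5474, -0.3391, 0.5056) x2=(1.7587, -1.2579, 1.6947)
step 17: x0=(0.0264, -0.9328, 1.1160) x1=(0.5595, -0.3603, 0.5068) x2=(1.7583, -1.2526, 1.7006)
step 18: x0=(0.0242, -0.9315, 1.0974) x1=(0.5721, -0.3815, 0.5080) x2=(1.7573, -1.2470, 1.7061)
step 19: x0=(0.0221, -0.9304, 1.0791) x1=(0.5853, -0.4027, 0.5094) x2=(1.7557, -1.2411, 1.7113)
step 20: x0=(0.0201, -0.9296, 1.0611) x1=(0.5990, -0.4238, 0.5107) x2=(1.7535, -1.2349, 1.7160)
step 21: x0=(0.0183, -0.9289, 1.0434) x1=(0.6132, -0.4450, 0.5122) x2=(1.7506, -1.2286, 1.7204)
step 22: x0=(0.0165, -0.9284, 1.0260) x1=(0.6280, -0.4660, 0.5136) x2=(1.7472, -1.2220, 1.7244)
step 23: x0=(0.0149, -0.9282, 1.0088) x1=(0.6433, -0.4871, 0.5151) x2=(1.7432, -1.2152, 1.7280)
step 24: x0=(0.0133, -0.9281, 0.9920) x1=(0.6592, -0.5080, 0.5166) x2=(1.7385, -1.2082, 1.7312)
step 25: x0=(0.0118, -0.9283, 0.9754) x1=(0.6757, -0.5289, 0.5180) x2=(1.7334, -1.2011, 1.7340)
step 26: x0=(0.0104, -0.9286, 0.9592) x1=(0.6927, -0.5498, 0.5195) x2=(1.7276, -1.1937, 1.7365)
step 27: x0=(0.0091, -0.9291, 0.9432) x1=(0.7103, -0.5705, 0.5210) x2=(1.7213, -1.1862, 1.7386)
step 28: x0=(0.0078, -0.9298, 0.9276) x1=(0.7285, -0.5911, 0.5225) x2=(1.7145, -1.1786, 1.7404)
step 29: x0=(0.0065, -0.9307, 0.9122) x1=(0.7472, -0.6117, 0.5239) x2=(1.7072, -1.1708, 1.7418)
step 30: x0=(0.0053, -0.9317, 0.8971) x1=(0.7664, -0.6322, 0.5254) x2=(1.6993, -1.1628, 1.7428)
step 31: x0=(0.0041, -0.9329, 0.8823) x1=(0.7862, -0.6526, 0.5268) x2=(1.6910, -1.1548, 1.7435)
step 32: x0=(0.0029, -0.9342, 0.8678) x1=(0.8065, -0.6729, 0.5281) x2=(1.6822, -1.1467, 1.7440)
step 33: x0=(0.0017, -0.9356, 0.8536) x1=(0.8273, -0.6931, 0.5295) x2=(1.6730, -1.1385, 1.7440)
step 34: x0=(0.0006, -0.9372, 0.8396) x1=(0.8486, -0.7132, 0.5307) x2=(1.6633, -1.1301, 1.7438)
step 35: x0=(-0.0005, -0.9388, 0.8259) x1=(0.8704, -0.7333, 0.5320) x2=(1.6532, -1.1218, 1.7433)
step 36: x0=(-0.0016, -0.9406, 0.8124) x1=(0.8927, -0.7533, 0.5332) x2=(1.6426, -1.1133, 1.7426)
step 37: x0=(-0.0027, -0.9424, 0.7992) x1=(0.9154, -0.7733, 0.5343) x2=(1.6317, -1.1048, 1.7416)

no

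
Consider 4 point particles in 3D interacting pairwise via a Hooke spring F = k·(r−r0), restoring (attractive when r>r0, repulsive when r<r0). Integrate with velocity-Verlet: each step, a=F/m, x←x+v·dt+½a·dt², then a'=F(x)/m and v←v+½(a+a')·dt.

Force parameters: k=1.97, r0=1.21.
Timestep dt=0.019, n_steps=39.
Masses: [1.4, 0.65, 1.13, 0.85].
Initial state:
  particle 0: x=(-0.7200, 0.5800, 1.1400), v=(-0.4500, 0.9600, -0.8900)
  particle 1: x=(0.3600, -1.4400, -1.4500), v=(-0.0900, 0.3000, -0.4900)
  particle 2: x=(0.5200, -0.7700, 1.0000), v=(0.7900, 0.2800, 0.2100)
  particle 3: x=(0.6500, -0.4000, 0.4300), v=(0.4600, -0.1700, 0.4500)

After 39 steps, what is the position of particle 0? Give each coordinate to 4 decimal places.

step 0: x0=(-0.7200, 0.5800, 1.1400) x1=(0.3600, -1.4400, -1.4500) x2=(0.5200, -0.7700, 1.0000) x3=(0.6500, -0.4000, 0.4300)
step 1: x0=(-0.7281, 0.5977, 1.1226) x1=(0.3580, -1.4331, -1.4572) x2=(0.5348, -0.7647, 1.0037) x3=(0.6585, -0.4032, 0.4381)
step 2: x0=(-0.7355, 0.6143, 1.1042) x1=(0.3555, -1.4239, -1.4603) x2=(0.5492, -0.7596, 1.0070) x3=(0.6666, -0.4062, 0.4454)
step 3: x0=(-0.7419, 0.6298, 1.0848) x1=(0.3525, -1.4124, -1.4592) x2=(0.5633, -0.7545, 1.0097) x3=(0.6743, -0.4091, 0.4517)
step 4: x0=(-0.7476, 0.6442, 1.0645) x1=(0.3490, -1.3986, -1.4539) x2=(0.5768, -0.7495, 1.0118) x3=(0.6815, -0.4118, 0.4572)
step 5: x0=(-0.7523, 0.6575, 1.0432) x1=(0.3450, -1.3824, -1.4445) x2=(0.5900, -0.7445, 1.0135) x3=(0.6882, -0.4143, 0.4617)
step 6: x0=(-0.7562, 0.6697, 1.0209) x1=(0.3405, -1.3640, -1.4310) x2=(0.6027, -0.7397, 1.0147) x3=(0.6944, -0.4166, 0.4653)
step 7: x0=(-0.7592, 0.6807, 0.9978) x1=(0.3356, -1.3434, -1.4134) x2=(0.6149, -0.7348, 1.0154) x3=(0.7002, -0.4187, 0.4680)
step 8: x0=(-0.7613, 0.6905, 0.9738) x1=(0.3303, -1.3206, -1.3920) x2=(0.6267, -0.7300, 1.0155) x3=(0.7054, -0.4206, 0.4697)
step 9: x0=(-0.7625, 0.6993, 0.9490) x1=(0.3245, -1.2956, -1.3666) x2=(0.6379, -0.7253, 1.0152) x3=(0.7101, -0.4222, 0.4706)
step 10: x0=(-0.7628, 0.7069, 0.9233) x1=(0.3184, -1.2685, -1.3375) x2=(0.6487, -0.7205, 1.0145) x3=(0.7143, -0.4235, 0.4705)
step 11: x0=(-0.7622, 0.7134, 0.8969) x1=(0.3118, -1.2394, -1.3048) x2=(0.6590, -0.7157, 1.0133) x3=(0.7179, -0.4246, 0.4695)
step 12: x0=(-0.7607, 0.7188, 0.8697) x1=(0.3050, -1.2084, -1.2686) x2=(0.6688, -0.7109, 1.0116) x3=(0.7210, -0.4253, 0.4676)
step 13: x0=(-0.7583, 0.7230, 0.8418) x1=(0.2977, -1.1755, -1.2290) x2=(0.6780, -0.7061, 1.0096) x3=(0.7235, -0.4257, 0.4649)
step 14: x0=(-0.7550, 0.7262, 0.8133) x1=(0.2902, -1.1408, -1.1863) x2=(0.6868, -0.7012, 1.0072) x3=(0.7255, -0.4257, 0.4613)
step 15: x0=(-0.7508, 0.7283, 0.7841) x1=(0.2823, -1.1044, -1.1405) x2=(0.6951, -0.6962, 1.0044) x3=(0.7270, -0.4254, 0.4569)
step 16: x0=(-0.7458, 0.7294, 0.7544) x1=(0.2742, -1.0665, -1.0918) x2=(0.7028, -0.6912, 1.0013) x3=(0.7279, -0.4246, 0.4517)
step 17: x0=(-0.7398, 0.7295, 0.7241) x1=(0.2658, -1.0270, -1.0405) x2=(0.7101, -0.6860, 0.9978) x3=(0.7282, -0.4235, 0.4458)
step 18: x0=(-0.7331, 0.7286, 0.6933) x1=(0.2571, -0.9861, -0.9867) x2=(0.7168, -0.6808, 0.9941) x3=(0.7281, -0.4220, 0.4391)
step 19: x0=(-0.7255, 0.7267, 0.6621) x1=(0.2482, -0.9440, -0.9307) x2=(0.7230, -0.6754, 0.9902) x3=(0.7274, -0.4200, 0.4318)
step 20: x0=(-0.7171, 0.7238, 0.6305) x1=(0.2390, -0.9006, -0.8726) x2=(0.7288, -0.6699, 0.9860) x3=(0.7262, -0.4175, 0.4239)
step 21: x0=(-0.7078, 0.7201, 0.5986) x1=(0.2297, -0.8562, -0.8127) x2=(0.7341, -0.6643, 0.9816) x3=(0.7245, -0.4146, 0.4154)
step 22: x0=(-0.6979, 0.7155, 0.5664) x1=(0.2201, -0.8108, -0.7512) x2=(0.7388, -0.6585, 0.9771) x3=(0.7223, -0.4112, 0.4063)
step 23: x0=(-0.6871, 0.7101, 0.5339) x1=(0.2103, -0.7646, -0.6883) x2=(0.7432, -0.6525, 0.9725) x3=(0.7197, -0.4074, 0.3967)
step 24: x0=(-0.6757, 0.7039, 0.5012) x1=(0.2002, -0.7176, -0.6242) x2=(0.7470, -0.6463, 0.9677) x3=(0.7167, -0.4030, 0.3868)
step 25: x0=(-0.6635, 0.6969, 0.4684) x1=(0.1899, -0.6700, -0.5592) x2=(0.7505, -0.6400, 0.9629) x3=(0.7132, -0.3982, 0.3764)
step 26: x0=(-0.6507, 0.6893, 0.4354) x1=(0.1794, -0.6219, -0.4934) x2=(0.7535, -0.6334, 0.9581) x3=(0.7095, -0.3928, 0.3656)
step 27: x0=(-0.6373, 0.6810, 0.4024) x1=(0.1687, -0.5733, -0.4271) x2=(0.7561, -0.6267, 0.9532) x3=(0.7054, -0.3870, 0.3546)
step 28: x0=(-0.6233, 0.6721, 0.3694) x1=(0.1576, -0.5244, -0.3605) x2=(0.7583, -0.6197, 0.9484) x3=(0.7011, -0.3807, 0.3433)
step 29: x0=(-0.6087, 0.6626, 0.3364) x1=(0.1463, -0.4753, -0.2937) x2=(0.7602, -0.6126, 0.9437) x3=(0.6966, -0.3740, 0.3318)
step 30: x0=(-0.5935, 0.6526, 0.3035) x1=(0.1346, -0.4260, -0.2269) x2=(0.7617, -0.6053, 0.9390) x3=(0.6919, -0.3668, 0.3201)
step 31: x0=(-0.5779, 0.6422, 0.2706) x1=(0.1225, -0.3765, -0.1602) x2=(0.7629, -0.5977, 0.9344) x3=(0.6872, -0.3591, 0.3082)
step 32: x0=(-0.5619, 0.6314, 0.2379) x1=(0.1100, -0.3270, -0.0937) x2=(0.7638, -0.5900, 0.9299) x3=(0.6824, -0.3512, 0.2962)
step 33: x0=(-0.5454, 0.6202, 0.2053) x1=(0.0971, -0.2775, -0.0276) x2=(0.7644, -0.5822, 0.9255) x3=(0.6777, -0.3428, 0.2840)
step 34: x0=(-0.5286, 0.6087, 0.1728) x1=(0.0836, -0.2280, 0.0383) x2=(0.7647, -0.5741, 0.9213) x3=(0.6731, -0.3342, 0.2715)
step 35: x0=(-0.5115, 0.5970, 0.1405) x1=(0.0697, -0.1786, 0.1039) x2=(0.7648, -0.5659, 0.9172) x3=(0.6687, -0.3254, 0.2588)
step 36: x0=(-0.4940, 0.5850, 0.1084) x1=(0.0553, -0.1291, 0.1693) x2=(0.7647, -0.5576, 0.9133) x3=(0.6645, -0.3163, 0.2459)
step 37: x0=(-0.4764, 0.5729, 0.0764) x1=(0.0405, -0.0797, 0.2345) x2=(0.7643, -0.5491, 0.9095) x3=(0.6606, -0.3072, 0.2326)
step 38: x0=(-0.4585, 0.5607, 0.0446) x1=(0.0252, -0.0304, 0.2997) x2=(0.7638, -0.5405, 0.9059) x3=(0.6568, -0.2979, 0.2188)
step 39: x0=(-0.4405, 0.5483, 0.0128) x1=(0.0096, 0.0189, 0.3651) x2=(0.7631, -0.5319, 0.9024) x3=(0.6532, -0.2886, 0.2047)

(-0.4405, 0.5483, 0.0128)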